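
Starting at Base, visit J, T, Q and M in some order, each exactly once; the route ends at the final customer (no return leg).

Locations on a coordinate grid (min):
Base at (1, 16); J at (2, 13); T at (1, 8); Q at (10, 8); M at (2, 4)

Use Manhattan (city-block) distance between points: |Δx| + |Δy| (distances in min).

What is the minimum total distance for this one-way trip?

Shortest open route: 27 min.

There are 4! = 24 possible orderings.
Base→J→T→Q→M: 4+6+9+12 = 31
Base→J→T→M→Q: 4+6+5+12 = 27
Base→J→Q→T→M: 4+13+9+5 = 31
Base→J→Q→M→T: 4+13+12+5 = 34
Base→J→M→T→Q: 4+9+5+9 = 27
Base→J→M→Q→T: 4+9+12+9 = 34
Base→T→J→Q→M: 8+6+13+12 = 39
Base→T→J→M→Q: 8+6+9+12 = 35
Base→T→Q→J→M: 8+9+13+9 = 39
Base→T→Q→M→J: 8+9+12+9 = 38
Base→T→M→J→Q: 8+5+9+13 = 35
Base→T→M→Q→J: 8+5+12+13 = 38
Base→Q→J→T→M: 17+13+6+5 = 41
Base→Q→J→M→T: 17+13+9+5 = 44
… (10 more)
The minimum is 27.
One shortest path: Base → J → T → M → Q.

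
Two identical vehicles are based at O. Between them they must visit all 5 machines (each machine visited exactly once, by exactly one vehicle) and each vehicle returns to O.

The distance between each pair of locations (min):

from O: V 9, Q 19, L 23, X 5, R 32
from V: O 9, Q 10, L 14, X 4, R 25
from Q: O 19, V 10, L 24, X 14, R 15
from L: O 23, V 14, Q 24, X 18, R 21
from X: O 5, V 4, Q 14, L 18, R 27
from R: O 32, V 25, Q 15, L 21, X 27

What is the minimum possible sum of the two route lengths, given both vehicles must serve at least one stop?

Try each way of splitting the stops between the two vehicles (each non-empty) and, for each split, find the best tour for each vehicle:
  {V} + {Q, L, X, R}: 18 + 78 = 96
  {Q} + {V, L, X, R}: 38 + 76 = 114
  {V, Q} + {L, X, R}: 38 + 76 = 114
  {L} + {V, Q, X, R}: 46 + 66 = 112
  {V, L} + {Q, X, R}: 46 + 66 = 112
  {Q, L} + {V, X, R}: 66 + 66 = 132
  … (15 splits in total)
  {X} + {V, Q, L, R}: 10 + 78 = 88  ← best
Best: vehicle 1 O → X → O = 10; vehicle 2 O → V → Q → R → L → O = 78; combined 88.

88 min — the smallest possible combined total.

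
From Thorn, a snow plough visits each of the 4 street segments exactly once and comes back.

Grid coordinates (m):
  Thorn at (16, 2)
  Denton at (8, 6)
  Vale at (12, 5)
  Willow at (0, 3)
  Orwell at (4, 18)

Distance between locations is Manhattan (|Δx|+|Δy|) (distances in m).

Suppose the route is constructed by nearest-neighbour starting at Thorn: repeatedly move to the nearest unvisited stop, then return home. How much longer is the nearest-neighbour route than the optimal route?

6 m longer than the optimal tour.

From Thorn: Vale=7, Denton=12, Willow=17, Orwell=28 → choose Vale (7).
From Vale: Denton=5, Willow=14, Orwell=21 → choose Denton (5).
From Denton: Willow=11, Orwell=16 → choose Willow (11).
From Willow: Orwell=19 → choose Orwell (19).
NN route Thorn → Vale → Denton → Willow → Orwell → Thorn costs 70.
Optimal: Thorn → Vale → Denton → Orwell → Willow → Thorn costs 64 (by enumerating all 12 distinct tours).
Excess = 70 − 64 = 6.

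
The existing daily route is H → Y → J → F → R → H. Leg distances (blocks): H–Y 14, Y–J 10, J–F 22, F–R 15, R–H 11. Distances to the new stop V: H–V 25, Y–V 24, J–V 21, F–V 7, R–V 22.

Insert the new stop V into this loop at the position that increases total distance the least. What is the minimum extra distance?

Insertion cost between consecutive stops i–j is d(i,V) + d(V,j) − d(i,j):
  between H and Y: 25 + 24 − 14 = 35
  between Y and J: 24 + 21 − 10 = 35
  between J and F: 21 + 7 − 22 = 6
  between F and R: 7 + 22 − 15 = 14
  between R and H: 22 + 25 − 11 = 36
Cheapest insertion is between J and F, adding 6.
New total = 72 + 6 = 78.

Minimum extra distance: 6 blocks, inserting V between J and F.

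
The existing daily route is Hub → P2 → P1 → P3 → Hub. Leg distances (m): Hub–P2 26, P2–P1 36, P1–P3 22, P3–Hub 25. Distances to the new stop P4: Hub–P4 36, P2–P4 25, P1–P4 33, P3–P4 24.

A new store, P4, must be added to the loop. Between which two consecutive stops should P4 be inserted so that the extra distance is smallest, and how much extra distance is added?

Insertion cost between consecutive stops i–j is d(i,P4) + d(P4,j) − d(i,j):
  between Hub and P2: 36 + 25 − 26 = 35
  between P2 and P1: 25 + 33 − 36 = 22
  between P1 and P3: 33 + 24 − 22 = 35
  between P3 and Hub: 24 + 36 − 25 = 35
Cheapest insertion is between P2 and P1, adding 22.
New total = 109 + 22 = 131.

Adding 22 m by placing P4 on the P2–P1 leg.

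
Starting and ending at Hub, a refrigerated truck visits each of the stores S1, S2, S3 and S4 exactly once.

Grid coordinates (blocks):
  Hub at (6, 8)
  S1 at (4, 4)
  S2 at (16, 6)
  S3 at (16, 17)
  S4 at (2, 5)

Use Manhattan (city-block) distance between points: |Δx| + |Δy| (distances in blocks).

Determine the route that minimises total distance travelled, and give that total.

Hub - S1 - S2 - S3 - S4 - Hub: 6+14+11+26+7 = 64
Hub - S1 - S2 - S4 - S3 - Hub: 6+14+15+26+19 = 80
Hub - S1 - S3 - S2 - S4 - Hub: 6+25+11+15+7 = 64
Hub - S1 - S3 - S4 - S2 - Hub: 6+25+26+15+12 = 84
Hub - S1 - S4 - S2 - S3 - Hub: 6+3+15+11+19 = 54
Hub - S1 - S4 - S3 - S2 - Hub: 6+3+26+11+12 = 58
Hub - S2 - S1 - S3 - S4 - Hub: 12+14+25+26+7 = 84
Hub - S2 - S1 - S4 - S3 - Hub: 12+14+3+26+19 = 74
Hub - S2 - S3 - S1 - S4 - Hub: 12+11+25+3+7 = 58
Hub - S2 - S4 - S1 - S3 - Hub: 12+15+3+25+19 = 74
Hub - S3 - S1 - S2 - S4 - Hub: 19+25+14+15+7 = 80
Hub - S3 - S2 - S1 - S4 - Hub: 19+11+14+3+7 = 54
The minimum is 54.
One optimal route: Hub → S1 → S4 → S2 → S3 → Hub (or its reverse).

Shortest round trip = 54 blocks.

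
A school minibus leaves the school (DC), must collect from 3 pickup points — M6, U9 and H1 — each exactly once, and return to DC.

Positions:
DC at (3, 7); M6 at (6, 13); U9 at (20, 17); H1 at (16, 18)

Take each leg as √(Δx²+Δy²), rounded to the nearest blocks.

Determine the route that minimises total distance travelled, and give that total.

With 3 stops there are 3!/2 = 3 distinct round trips (a route and its reverse cost the same).
DC→M6→U9→H1→DC: 7+15+4+17 = 43
DC→M6→H1→U9→DC: 7+11+4+20 = 42
DC→U9→M6→H1→DC: 20+15+11+17 = 63
The minimum is 42.
One optimal route: DC → M6 → H1 → U9 → DC (or its reverse).

Shortest round trip = 42 blocks.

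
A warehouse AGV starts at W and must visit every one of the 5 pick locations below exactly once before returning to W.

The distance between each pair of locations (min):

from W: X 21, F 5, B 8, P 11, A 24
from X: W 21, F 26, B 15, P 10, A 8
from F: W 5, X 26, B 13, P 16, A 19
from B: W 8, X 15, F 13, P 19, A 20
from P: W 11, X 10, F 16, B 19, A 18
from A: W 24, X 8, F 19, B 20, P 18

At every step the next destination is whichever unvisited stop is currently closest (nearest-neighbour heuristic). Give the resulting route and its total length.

Total distance 70 min via the nearest-neighbour route W → F → B → X → A → P → W.

At W the remaining stops are F 5, B 8, P 11, X 21, A 24; go to F.
At F the remaining stops are B 13, P 16, A 19, X 26; go to B.
At B the remaining stops are X 15, P 19, A 20; go to X.
At X the remaining stops are A 8, P 10; go to A.
At A the remaining stops are P 18; go to P.
Return P→W: 11.
Total = 5 + 13 + 15 + 8 + 18 + 11 = 70.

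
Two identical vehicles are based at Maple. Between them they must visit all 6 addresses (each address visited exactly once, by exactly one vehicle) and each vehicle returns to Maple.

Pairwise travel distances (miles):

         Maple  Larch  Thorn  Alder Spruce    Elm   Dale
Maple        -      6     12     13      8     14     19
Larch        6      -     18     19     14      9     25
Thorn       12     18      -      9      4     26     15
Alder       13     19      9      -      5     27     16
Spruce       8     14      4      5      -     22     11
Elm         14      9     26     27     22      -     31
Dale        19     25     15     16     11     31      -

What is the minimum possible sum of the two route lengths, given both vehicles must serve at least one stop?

Try each way of splitting the stops between the two vehicles (each non-empty) and, for each split, find the best tour for each vehicle:
  {Larch} + {Thorn, Alder, Spruce, Elm, Dale}: 12 + 82 = 94
  {Thorn} + {Larch, Alder, Spruce, Elm, Dale}: 24 + 75 = 99
  {Larch, Thorn} + {Alder, Spruce, Elm, Dale}: 36 + 74 = 110
  {Alder} + {Larch, Thorn, Spruce, Elm, Dale}: 26 + 73 = 99
  {Larch, Alder} + {Thorn, Spruce, Elm, Dale}: 38 + 72 = 110
  {Thorn, Alder} + {Larch, Spruce, Elm, Dale}: 34 + 65 = 99
  … (31 splits in total)
  {Larch, Elm} + {Thorn, Alder, Spruce, Dale}: 29 + 56 = 85  ← best
Best: vehicle 1 Maple → Larch → Elm → Maple = 29; vehicle 2 Maple → Thorn → Alder → Spruce → Dale → Maple = 56; combined 85.

85 miles — the smallest possible combined total.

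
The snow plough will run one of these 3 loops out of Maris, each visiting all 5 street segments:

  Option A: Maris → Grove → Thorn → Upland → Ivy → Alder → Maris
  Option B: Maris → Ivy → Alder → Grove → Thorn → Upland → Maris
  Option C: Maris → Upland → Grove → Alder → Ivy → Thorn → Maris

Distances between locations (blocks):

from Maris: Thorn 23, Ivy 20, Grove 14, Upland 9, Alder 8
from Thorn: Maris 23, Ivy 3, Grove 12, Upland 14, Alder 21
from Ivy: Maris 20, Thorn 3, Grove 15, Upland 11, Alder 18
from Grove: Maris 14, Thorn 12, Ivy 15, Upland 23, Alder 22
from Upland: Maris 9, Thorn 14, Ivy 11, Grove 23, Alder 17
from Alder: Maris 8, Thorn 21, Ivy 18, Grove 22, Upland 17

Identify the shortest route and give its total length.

77 blocks — Option A is the shortest.

Option A: 14 + 12 + 14 + 11 + 18 + 8 = 77
Option B: 20 + 18 + 22 + 12 + 14 + 9 = 95
Option C: 9 + 23 + 22 + 18 + 3 + 23 = 98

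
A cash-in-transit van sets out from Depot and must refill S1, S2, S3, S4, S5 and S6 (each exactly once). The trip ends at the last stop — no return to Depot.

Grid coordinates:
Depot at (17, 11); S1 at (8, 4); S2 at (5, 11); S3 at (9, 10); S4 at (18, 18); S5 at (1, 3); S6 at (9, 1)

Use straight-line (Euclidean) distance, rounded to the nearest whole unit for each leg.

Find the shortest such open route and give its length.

Minimum one-way distance = 42.

There are 6! = 720 possible orderings.
Depot - S1 - S2 - S3 - S4 - S5 - S6: 11+8+4+12+23+8 = 66
Depot - S1 - S2 - S3 - S4 - S6 - S5: 11+8+4+12+19+8 = 62
Depot - S1 - S2 - S3 - S5 - S4 - S6: 11+8+4+11+23+19 = 76
Depot - S1 - S2 - S3 - S5 - S6 - S4: 11+8+4+11+8+19 = 61
Depot - S1 - S2 - S3 - S6 - S4 - S5: 11+8+4+9+19+23 = 74
Depot - S1 - S2 - S3 - S6 - S5 - S4: 11+8+4+9+8+23 = 63
Depot - S1 - S2 - S4 - S3 - S5 - S6: 11+8+15+12+11+8 = 65
Depot - S1 - S2 - S4 - S3 - S6 - S5: 11+8+15+12+9+8 = 63
… (712 more)
Depot - S4 - S3 - S2 - S1 - S6 - S5: 7+12+4+8+3+8 = 42  ← best
The minimum is 42.
One shortest path: Depot → S4 → S3 → S2 → S1 → S6 → S5.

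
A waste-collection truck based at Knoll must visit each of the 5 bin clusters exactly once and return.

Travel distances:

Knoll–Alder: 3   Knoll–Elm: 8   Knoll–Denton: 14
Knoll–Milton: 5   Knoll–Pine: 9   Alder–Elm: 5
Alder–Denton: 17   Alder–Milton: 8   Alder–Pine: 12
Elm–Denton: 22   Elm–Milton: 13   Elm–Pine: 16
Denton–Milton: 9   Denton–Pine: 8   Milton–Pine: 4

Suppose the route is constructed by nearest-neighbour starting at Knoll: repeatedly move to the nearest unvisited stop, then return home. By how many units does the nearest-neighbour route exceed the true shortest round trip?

1 longer than the optimal tour.

From Knoll: Alder=3, Milton=5, Elm=8, Pine=9, Denton=14 → choose Alder (3).
From Alder: Elm=5, Milton=8, Pine=12, Denton=17 → choose Elm (5).
From Elm: Milton=13, Pine=16, Denton=22 → choose Milton (13).
From Milton: Pine=4, Denton=9 → choose Pine (4).
From Pine: Denton=8 → choose Denton (8).
NN route Knoll → Alder → Elm → Milton → Pine → Denton → Knoll costs 47.
Optimal: Knoll → Alder → Elm → Pine → Denton → Milton → Knoll costs 46 (by enumerating all 60 distinct tours).
Excess = 47 − 46 = 1.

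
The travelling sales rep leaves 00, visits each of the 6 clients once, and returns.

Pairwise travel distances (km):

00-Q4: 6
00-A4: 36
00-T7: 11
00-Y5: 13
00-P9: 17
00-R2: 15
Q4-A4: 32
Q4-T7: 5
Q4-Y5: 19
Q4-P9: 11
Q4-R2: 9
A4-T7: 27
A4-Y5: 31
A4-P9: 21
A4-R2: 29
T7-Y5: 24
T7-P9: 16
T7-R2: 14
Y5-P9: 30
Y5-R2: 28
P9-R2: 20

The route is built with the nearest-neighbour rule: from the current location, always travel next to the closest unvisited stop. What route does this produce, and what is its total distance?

Nearest-neighbour total = 110 km; route 00 → Q4 → T7 → R2 → P9 → A4 → Y5 → 00.

00 → [Q4:6 / T7:11 / Y5:13 / R2:15 / P9:17 / A4:36] → Q4 (6)
Q4 → [T7:5 / R2:9 / P9:11 / Y5:19 / A4:32] → T7 (5)
T7 → [R2:14 / P9:16 / Y5:24 / A4:27] → R2 (14)
R2 → [P9:20 / Y5:28 / A4:29] → P9 (20)
P9 → [A4:21 / Y5:30] → A4 (21)
A4 → [Y5:31] → Y5 (31)
Return Y5→00: 13.
Total = 6 + 5 + 14 + 20 + 21 + 31 + 13 = 110.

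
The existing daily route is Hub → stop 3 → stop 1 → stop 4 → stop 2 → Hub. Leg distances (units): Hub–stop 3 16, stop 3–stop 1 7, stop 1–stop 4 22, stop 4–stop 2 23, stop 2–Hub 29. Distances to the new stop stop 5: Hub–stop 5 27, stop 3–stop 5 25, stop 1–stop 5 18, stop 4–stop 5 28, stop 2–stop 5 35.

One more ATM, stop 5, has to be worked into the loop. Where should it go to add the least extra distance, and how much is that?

Adding 24 by placing stop 5 on the stop 1–stop 4 leg.

Insertion cost between consecutive stops i–j is d(i,stop 5) + d(stop 5,j) − d(i,j):
  between Hub and stop 3: 27 + 25 − 16 = 36
  between stop 3 and stop 1: 25 + 18 − 7 = 36
  between stop 1 and stop 4: 18 + 28 − 22 = 24
  between stop 4 and stop 2: 28 + 35 − 23 = 40
  between stop 2 and Hub: 35 + 27 − 29 = 33
Cheapest insertion is between stop 1 and stop 4, adding 24.
New total = 97 + 24 = 121.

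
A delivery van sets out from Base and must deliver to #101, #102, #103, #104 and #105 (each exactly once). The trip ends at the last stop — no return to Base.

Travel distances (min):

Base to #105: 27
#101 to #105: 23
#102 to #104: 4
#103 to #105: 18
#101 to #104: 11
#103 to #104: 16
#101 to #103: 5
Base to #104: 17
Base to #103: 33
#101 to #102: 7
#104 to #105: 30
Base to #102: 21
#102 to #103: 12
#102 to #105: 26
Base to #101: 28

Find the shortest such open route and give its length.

51 min — the minimum one-way total.

There are 5! = 120 possible orderings.
Base - #101 - #102 - #103 - #104 - #105: 28+7+12+16+30 = 93
Base - #101 - #102 - #103 - #105 - #104: 28+7+12+18+30 = 95
Base - #101 - #102 - #104 - #103 - #105: 28+7+4+16+18 = 73
Base - #101 - #102 - #104 - #105 - #103: 28+7+4+30+18 = 87
Base - #101 - #102 - #105 - #103 - #104: 28+7+26+18+16 = 95
Base - #101 - #102 - #105 - #104 - #103: 28+7+26+30+16 = 107
Base - #101 - #103 - #102 - #104 - #105: 28+5+12+4+30 = 79
Base - #101 - #103 - #102 - #105 - #104: 28+5+12+26+30 = 101
Base - #101 - #103 - #104 - #102 - #105: 28+5+16+4+26 = 79
Base - #101 - #103 - #104 - #105 - #102: 28+5+16+30+26 = 105
Base - #101 - #103 - #105 - #102 - #104: 28+5+18+26+4 = 81
Base - #101 - #103 - #105 - #104 - #102: 28+5+18+30+4 = 85
Base - #101 - #104 - #102 - #103 - #105: 28+11+4+12+18 = 73
Base - #101 - #104 - #102 - #105 - #103: 28+11+4+26+18 = 87
… (106 more)
Base - #104 - #102 - #101 - #103 - #105: 17+4+7+5+18 = 51  ← best
The minimum is 51.
One shortest path: Base → #104 → #102 → #101 → #103 → #105.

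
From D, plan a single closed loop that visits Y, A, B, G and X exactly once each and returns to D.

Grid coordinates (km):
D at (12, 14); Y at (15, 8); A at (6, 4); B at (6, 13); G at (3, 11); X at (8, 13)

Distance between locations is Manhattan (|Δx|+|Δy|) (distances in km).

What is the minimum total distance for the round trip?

There are 60 distinct closed tours to check (reversals are equivalent).
D→Y→A→B→G→X→D: 9+13+9+5+7+5 = 48
D→Y→A→B→X→G→D: 9+13+9+2+7+12 = 52
D→Y→A→G→B→X→D: 9+13+10+5+2+5 = 44
D→Y→A→G→X→B→D: 9+13+10+7+2+7 = 48
D→Y→A→X→B→G→D: 9+13+11+2+5+12 = 52
D→Y→A→X→G→B→D: 9+13+11+7+5+7 = 52
D→Y→B→A→G→X→D: 9+14+9+10+7+5 = 54
D→Y→B→A→X→G→D: 9+14+9+11+7+12 = 62
D→Y→B→G→A→X→D: 9+14+5+10+11+5 = 54
D→Y→B→G→X→A→D: 9+14+5+7+11+16 = 62
D→Y→B→X→A→G→D: 9+14+2+11+10+12 = 58
D→Y→B→X→G→A→D: 9+14+2+7+10+16 = 58
D→Y→G→A→B→X→D: 9+15+10+9+2+5 = 50
D→Y→G→A→X→B→D: 9+15+10+11+2+7 = 54
… (46 more)
The minimum is 44.
One optimal route: D → Y → A → G → B → X → D (or its reverse).

Shortest round trip = 44 km.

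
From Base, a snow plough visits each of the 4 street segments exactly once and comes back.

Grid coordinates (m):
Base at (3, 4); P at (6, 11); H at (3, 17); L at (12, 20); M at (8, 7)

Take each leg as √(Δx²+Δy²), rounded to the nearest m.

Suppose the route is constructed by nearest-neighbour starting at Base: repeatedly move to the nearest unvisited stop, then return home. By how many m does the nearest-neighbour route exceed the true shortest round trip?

From Base: M=6, P=8, H=13, L=18 → choose M (6).
From M: P=4, H=11, L=14 → choose P (4).
From P: H=7, L=11 → choose H (7).
From H: L=9 → choose L (9).
NN route Base → M → P → H → L → Base costs 44.
Optimal: Base → H → L → P → M → Base costs 43 (by enumerating all 12 distinct tours).
Excess = 44 − 43 = 1.

1 m longer than the optimal tour.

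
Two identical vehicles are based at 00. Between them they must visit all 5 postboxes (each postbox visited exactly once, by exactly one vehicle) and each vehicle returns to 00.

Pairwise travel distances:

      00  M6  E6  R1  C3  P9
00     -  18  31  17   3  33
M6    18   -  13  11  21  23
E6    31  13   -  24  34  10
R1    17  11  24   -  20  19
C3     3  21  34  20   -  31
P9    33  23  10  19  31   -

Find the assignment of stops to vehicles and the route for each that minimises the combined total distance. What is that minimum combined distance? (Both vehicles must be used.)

There are 2^4 − 1 = 15 ways to divide the 5 stops into two non-empty groups. For each, the best each vehicle can do is its own shortest tour through its group:
  {M6} + {E6, R1, C3, P9}: 36 + 83 = 119
  {E6} + {M6, R1, C3, P9}: 62 + 82 = 144
  {M6, E6} + {R1, C3, P9}: 62 + 70 = 132
  {R1} + {M6, E6, C3, P9}: 34 + 75 = 109
  {M6, R1} + {E6, C3, P9}: 46 + 75 = 121
  {E6, R1} + {M6, C3, P9}: 72 + 75 = 147
  … (15 splits in total)
  {C3} + {M6, E6, R1, P9}: 6 + 77 = 83  ← best
Best: vehicle 1 00 → C3 → 00 = 6; vehicle 2 00 → M6 → E6 → P9 → R1 → 00 = 77; combined 83.

Minimum combined distance: 83.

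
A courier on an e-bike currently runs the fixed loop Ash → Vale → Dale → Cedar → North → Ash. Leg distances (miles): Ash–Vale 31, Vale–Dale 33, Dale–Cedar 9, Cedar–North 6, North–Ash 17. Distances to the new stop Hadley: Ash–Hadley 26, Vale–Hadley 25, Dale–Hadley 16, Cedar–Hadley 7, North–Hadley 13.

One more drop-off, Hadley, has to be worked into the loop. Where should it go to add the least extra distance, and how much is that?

Insertion cost between consecutive stops i–j is d(i,Hadley) + d(Hadley,j) − d(i,j):
  between Ash and Vale: 26 + 25 − 31 = 20
  between Vale and Dale: 25 + 16 − 33 = 8
  between Dale and Cedar: 16 + 7 − 9 = 14
  between Cedar and North: 7 + 13 − 6 = 14
  between North and Ash: 13 + 26 − 17 = 22
Cheapest insertion is between Vale and Dale, adding 8.
New total = 96 + 8 = 104.

Minimum extra distance: 8 miles, inserting Hadley between Vale and Dale.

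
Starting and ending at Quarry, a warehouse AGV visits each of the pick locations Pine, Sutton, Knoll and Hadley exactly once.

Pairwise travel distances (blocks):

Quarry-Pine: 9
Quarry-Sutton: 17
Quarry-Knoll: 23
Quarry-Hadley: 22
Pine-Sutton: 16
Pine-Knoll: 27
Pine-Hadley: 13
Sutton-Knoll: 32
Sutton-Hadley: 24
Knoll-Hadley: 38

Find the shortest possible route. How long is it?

101 blocks — the shortest possible round trip.

There are 12 distinct closed tours to check (reversals are equivalent).
Quarry - Pine - Sutton - Knoll - Hadley - Quarry: 9+16+32+38+22 = 117
Quarry - Pine - Sutton - Hadley - Knoll - Quarry: 9+16+24+38+23 = 110
Quarry - Pine - Knoll - Sutton - Hadley - Quarry: 9+27+32+24+22 = 114
Quarry - Pine - Knoll - Hadley - Sutton - Quarry: 9+27+38+24+17 = 115
Quarry - Pine - Hadley - Sutton - Knoll - Quarry: 9+13+24+32+23 = 101
Quarry - Pine - Hadley - Knoll - Sutton - Quarry: 9+13+38+32+17 = 109
Quarry - Sutton - Pine - Knoll - Hadley - Quarry: 17+16+27+38+22 = 120
Quarry - Sutton - Pine - Hadley - Knoll - Quarry: 17+16+13+38+23 = 107
Quarry - Sutton - Knoll - Pine - Hadley - Quarry: 17+32+27+13+22 = 111
Quarry - Sutton - Hadley - Pine - Knoll - Quarry: 17+24+13+27+23 = 104
Quarry - Knoll - Pine - Sutton - Hadley - Quarry: 23+27+16+24+22 = 112
Quarry - Knoll - Sutton - Pine - Hadley - Quarry: 23+32+16+13+22 = 106
The minimum is 101.
One optimal route: Quarry → Pine → Hadley → Sutton → Knoll → Quarry (or its reverse).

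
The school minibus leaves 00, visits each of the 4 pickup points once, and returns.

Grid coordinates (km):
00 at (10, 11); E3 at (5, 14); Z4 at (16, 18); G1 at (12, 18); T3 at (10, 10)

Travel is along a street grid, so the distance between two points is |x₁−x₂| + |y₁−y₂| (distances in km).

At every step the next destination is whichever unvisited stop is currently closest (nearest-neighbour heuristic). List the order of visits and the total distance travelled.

From 00: distances to unvisited — T3=1, E3=8, G1=9, Z4=13. Nearest is T3 (1).
From T3: distances to unvisited — E3=9, G1=10, Z4=14. Nearest is E3 (9).
From E3: distances to unvisited — G1=11, Z4=15. Nearest is G1 (11).
From G1: distances to unvisited — Z4=4. Nearest is Z4 (4).
Return Z4→00: 13.
Total = 1 + 9 + 11 + 4 + 13 = 38.

38 km along 00 → T3 → E3 → G1 → Z4 → 00.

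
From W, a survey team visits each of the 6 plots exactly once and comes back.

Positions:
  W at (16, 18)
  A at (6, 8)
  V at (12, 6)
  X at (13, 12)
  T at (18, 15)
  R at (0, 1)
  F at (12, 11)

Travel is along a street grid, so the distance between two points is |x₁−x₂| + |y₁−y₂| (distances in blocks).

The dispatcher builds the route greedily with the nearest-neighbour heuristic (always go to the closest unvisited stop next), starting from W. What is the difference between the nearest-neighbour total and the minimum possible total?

From W: T=5, X=9, F=11, V=16, A=20, R=33 → choose T (5).
From T: X=8, F=10, V=15, A=19, R=32 → choose X (8).
From X: F=2, V=7, A=11, R=24 → choose F (2).
From F: V=5, A=9, R=22 → choose V (5).
From V: A=8, R=17 → choose A (8).
From A: R=13 → choose R (13).
NN route W → T → X → F → V → A → R → W costs 74.
Optimal: W → A → R → V → F → X → T → W costs 70 (by enumerating all 360 distinct tours).
Excess = 74 − 70 = 4.

Excess over optimum: 4 blocks.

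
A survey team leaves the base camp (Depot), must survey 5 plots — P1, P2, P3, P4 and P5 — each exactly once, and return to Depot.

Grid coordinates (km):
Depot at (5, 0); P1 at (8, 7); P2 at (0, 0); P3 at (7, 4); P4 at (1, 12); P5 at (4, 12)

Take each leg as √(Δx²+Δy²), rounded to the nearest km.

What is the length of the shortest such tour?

Minimum total distance: 33 km.

There are 60 distinct closed tours to check (reversals are equivalent).
Depot - P1 - P2 - P3 - P4 - P5 - Depot: 8+11+8+10+3+12 = 52
Depot - P1 - P2 - P3 - P5 - P4 - Depot: 8+11+8+9+3+13 = 52
Depot - P1 - P2 - P4 - P3 - P5 - Depot: 8+11+12+10+9+12 = 62
Depot - P1 - P2 - P4 - P5 - P3 - Depot: 8+11+12+3+9+4 = 47
Depot - P1 - P2 - P5 - P3 - P4 - Depot: 8+11+13+9+10+13 = 64
Depot - P1 - P2 - P5 - P4 - P3 - Depot: 8+11+13+3+10+4 = 49
Depot - P1 - P3 - P2 - P4 - P5 - Depot: 8+3+8+12+3+12 = 46
Depot - P1 - P3 - P2 - P5 - P4 - Depot: 8+3+8+13+3+13 = 48
Depot - P1 - P3 - P4 - P2 - P5 - Depot: 8+3+10+12+13+12 = 58
Depot - P1 - P3 - P4 - P5 - P2 - Depot: 8+3+10+3+13+5 = 42
Depot - P1 - P3 - P5 - P2 - P4 - Depot: 8+3+9+13+12+13 = 58
Depot - P1 - P3 - P5 - P4 - P2 - Depot: 8+3+9+3+12+5 = 40
Depot - P1 - P4 - P2 - P3 - P5 - Depot: 8+9+12+8+9+12 = 58
Depot - P1 - P4 - P2 - P5 - P3 - Depot: 8+9+12+13+9+4 = 55
… (46 more)
Depot - P2 - P4 - P5 - P1 - P3 - Depot: 5+12+3+6+3+4 = 33  ← best
The minimum is 33.
One optimal route: Depot → P2 → P4 → P5 → P1 → P3 → Depot (or its reverse).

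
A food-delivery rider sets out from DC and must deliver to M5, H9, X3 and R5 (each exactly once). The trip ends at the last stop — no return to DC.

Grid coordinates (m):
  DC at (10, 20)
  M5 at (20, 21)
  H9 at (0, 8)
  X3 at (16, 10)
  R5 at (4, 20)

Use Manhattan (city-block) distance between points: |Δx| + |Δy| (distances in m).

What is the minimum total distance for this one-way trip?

There are 4! = 24 possible orderings.
DC→M5→H9→X3→R5: 11+33+18+22 = 84
DC→M5→H9→R5→X3: 11+33+16+22 = 82
DC→M5→X3→H9→R5: 11+15+18+16 = 60
DC→M5→X3→R5→H9: 11+15+22+16 = 64
DC→M5→R5→H9→X3: 11+17+16+18 = 62
DC→M5→R5→X3→H9: 11+17+22+18 = 68
DC→H9→M5→X3→R5: 22+33+15+22 = 92
DC→H9→M5→R5→X3: 22+33+17+22 = 94
DC→H9→X3→M5→R5: 22+18+15+17 = 72
DC→H9→X3→R5→M5: 22+18+22+17 = 79
DC→H9→R5→M5→X3: 22+16+17+15 = 70
DC→H9→R5→X3→M5: 22+16+22+15 = 75
DC→X3→M5→H9→R5: 16+15+33+16 = 80
DC→X3→M5→R5→H9: 16+15+17+16 = 64
… (10 more)
DC→R5→H9→X3→M5: 6+16+18+15 = 55  ← best
The minimum is 55.
One shortest path: DC → R5 → H9 → X3 → M5.

Shortest open route: 55 m.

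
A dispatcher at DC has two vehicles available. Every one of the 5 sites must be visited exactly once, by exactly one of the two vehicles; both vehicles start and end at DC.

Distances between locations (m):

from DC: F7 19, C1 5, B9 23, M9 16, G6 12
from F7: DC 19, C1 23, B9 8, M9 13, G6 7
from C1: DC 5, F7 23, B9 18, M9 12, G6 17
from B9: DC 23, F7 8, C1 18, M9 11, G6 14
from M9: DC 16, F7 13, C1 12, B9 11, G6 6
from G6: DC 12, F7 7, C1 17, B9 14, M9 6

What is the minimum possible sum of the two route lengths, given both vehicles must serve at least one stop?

Try each way of splitting the stops between the two vehicles (each non-empty) and, for each split, find the best tour for each vehicle:
  {F7} + {C1, B9, M9, G6}: 38 + 52 = 90
  {C1} + {F7, B9, M9, G6}: 10 + 54 = 64
  {F7, C1} + {B9, M9, G6}: 47 + 52 = 99
  {B9} + {F7, C1, M9, G6}: 46 + 49 = 95
  {F7, B9} + {C1, M9, G6}: 50 + 35 = 85
  {C1, B9} + {F7, M9, G6}: 46 + 48 = 94
  … (15 splits in total)
Best: vehicle 1 DC → C1 → DC = 10; vehicle 2 DC → M9 → B9 → F7 → G6 → DC = 54; combined 64.

64 m — the smallest possible combined total.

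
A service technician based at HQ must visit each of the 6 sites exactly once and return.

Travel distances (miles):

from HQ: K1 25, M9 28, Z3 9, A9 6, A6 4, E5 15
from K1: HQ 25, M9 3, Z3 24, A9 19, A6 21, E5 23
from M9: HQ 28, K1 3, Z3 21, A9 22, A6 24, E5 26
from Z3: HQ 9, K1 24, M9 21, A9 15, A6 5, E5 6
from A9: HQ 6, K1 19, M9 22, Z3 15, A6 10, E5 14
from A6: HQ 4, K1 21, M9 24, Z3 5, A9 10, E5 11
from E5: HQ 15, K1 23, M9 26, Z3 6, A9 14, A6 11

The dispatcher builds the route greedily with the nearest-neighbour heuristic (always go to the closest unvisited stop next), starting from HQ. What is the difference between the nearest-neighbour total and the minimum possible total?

HQ: A6=4, A9=6, Z3=9, E5=15, K1=25, M9=28 ⇒ A6
A6: Z3=5, A9=10, E5=11, K1=21, M9=24 ⇒ Z3
Z3: E5=6, A9=15, M9=21, K1=24 ⇒ E5
E5: A9=14, K1=23, M9=26 ⇒ A9
A9: K1=19, M9=22 ⇒ K1
K1: M9=3 ⇒ M9
NN route HQ → A6 → Z3 → E5 → A9 → K1 → M9 → HQ costs 79.
Optimal: HQ → A9 → K1 → M9 → E5 → Z3 → A6 → HQ costs 69 (by enumerating all 360 distinct tours).
Excess = 79 − 69 = 10.

The nearest-neighbour route is 10 miles longer than optimal.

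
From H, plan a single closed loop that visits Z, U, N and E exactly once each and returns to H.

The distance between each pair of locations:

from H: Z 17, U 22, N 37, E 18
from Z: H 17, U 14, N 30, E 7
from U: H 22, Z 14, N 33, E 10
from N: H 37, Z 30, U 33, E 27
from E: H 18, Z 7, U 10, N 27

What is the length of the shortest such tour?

With 4 stops there are 4!/2 = 12 distinct round trips (a route and its reverse cost the same).
H-Z-U-N-E-H: 17+14+33+27+18 = 109
H-Z-U-E-N-H: 17+14+10+27+37 = 105
H-Z-N-U-E-H: 17+30+33+10+18 = 108
H-Z-N-E-U-H: 17+30+27+10+22 = 106
H-Z-E-U-N-H: 17+7+10+33+37 = 104
H-Z-E-N-U-H: 17+7+27+33+22 = 106
H-U-Z-N-E-H: 22+14+30+27+18 = 111
H-U-Z-E-N-H: 22+14+7+27+37 = 107
H-U-N-Z-E-H: 22+33+30+7+18 = 110
H-U-E-Z-N-H: 22+10+7+30+37 = 106
H-N-Z-U-E-H: 37+30+14+10+18 = 109
H-N-U-Z-E-H: 37+33+14+7+18 = 109
The minimum is 104.
One optimal route: H → Z → E → U → N → H (or its reverse).

Shortest round trip = 104.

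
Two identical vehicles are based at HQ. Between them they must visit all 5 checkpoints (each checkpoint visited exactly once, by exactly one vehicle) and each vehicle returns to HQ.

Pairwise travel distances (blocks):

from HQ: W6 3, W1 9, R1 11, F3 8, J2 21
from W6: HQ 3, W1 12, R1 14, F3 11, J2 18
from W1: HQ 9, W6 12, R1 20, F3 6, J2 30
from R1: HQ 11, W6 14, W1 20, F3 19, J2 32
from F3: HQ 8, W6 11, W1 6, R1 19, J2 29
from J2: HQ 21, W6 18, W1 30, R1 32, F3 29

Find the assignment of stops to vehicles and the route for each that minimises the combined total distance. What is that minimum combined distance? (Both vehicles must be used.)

Check every non-empty split of the stops between the two vehicles; for each half take its own optimal tour:
  {W6} + {W1, R1, F3, J2}: 6 + 87 = 93
  {W1} + {W6, R1, F3, J2}: 18 + 80 = 98
  {W6, W1} + {R1, F3, J2}: 24 + 80 = 104
  {R1} + {W6, W1, F3, J2}: 22 + 65 = 87
  {W6, R1} + {W1, F3, J2}: 28 + 65 = 93
  {W1, R1} + {W6, F3, J2}: 40 + 58 = 98
  … (15 splits in total)
Best: vehicle 1 HQ → R1 → HQ = 22; vehicle 2 HQ → W6 → J2 → W1 → F3 → HQ = 65; combined 87.

Minimum combined distance: 87 blocks.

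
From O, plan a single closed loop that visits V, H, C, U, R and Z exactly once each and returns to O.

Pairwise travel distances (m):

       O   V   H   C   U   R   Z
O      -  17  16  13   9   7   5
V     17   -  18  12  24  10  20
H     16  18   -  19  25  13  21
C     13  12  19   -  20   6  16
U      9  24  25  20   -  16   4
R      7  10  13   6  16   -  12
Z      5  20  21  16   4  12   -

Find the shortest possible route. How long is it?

77 m — the shortest possible round trip.

With 6 stops there are 6!/2 = 360 distinct round trips (a route and its reverse cost the same).
O-V-H-C-U-R-Z-O: 17+18+19+20+16+12+5 = 107
O-V-H-C-U-Z-R-O: 17+18+19+20+4+12+7 = 97
O-V-H-C-R-U-Z-O: 17+18+19+6+16+4+5 = 85
O-V-H-C-R-Z-U-O: 17+18+19+6+12+4+9 = 85
O-V-H-C-Z-U-R-O: 17+18+19+16+4+16+7 = 97
O-V-H-C-Z-R-U-O: 17+18+19+16+12+16+9 = 107
O-V-H-U-C-R-Z-O: 17+18+25+20+6+12+5 = 103
O-V-H-U-C-Z-R-O: 17+18+25+20+16+12+7 = 115
… (352 more)
O-H-V-C-R-U-Z-O: 16+18+12+6+16+4+5 = 77  ← best
The minimum is 77.
One optimal route: O → H → V → C → R → U → Z → O (or its reverse).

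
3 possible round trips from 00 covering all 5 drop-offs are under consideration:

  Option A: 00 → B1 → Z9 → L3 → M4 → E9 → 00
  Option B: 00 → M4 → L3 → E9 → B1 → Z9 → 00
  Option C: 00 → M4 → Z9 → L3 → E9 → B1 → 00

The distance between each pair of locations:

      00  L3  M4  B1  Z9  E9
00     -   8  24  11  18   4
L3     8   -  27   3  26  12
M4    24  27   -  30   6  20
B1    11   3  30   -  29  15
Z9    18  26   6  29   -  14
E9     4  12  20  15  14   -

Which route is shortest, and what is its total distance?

Option A: 11 + 29 + 26 + 27 + 20 + 4 = 117
Option B: 24 + 27 + 12 + 15 + 29 + 18 = 125
Option C: 24 + 6 + 26 + 12 + 15 + 11 = 94

94 — Option C is the shortest.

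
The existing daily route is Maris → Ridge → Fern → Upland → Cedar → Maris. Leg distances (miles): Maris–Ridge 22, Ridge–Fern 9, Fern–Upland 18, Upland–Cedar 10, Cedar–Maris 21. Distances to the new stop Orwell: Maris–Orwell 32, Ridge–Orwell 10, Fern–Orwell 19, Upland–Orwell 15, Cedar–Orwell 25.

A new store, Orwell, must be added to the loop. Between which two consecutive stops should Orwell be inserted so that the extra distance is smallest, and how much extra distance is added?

Adding 16 miles by placing Orwell on the Fern–Upland leg.

Insertion cost between consecutive stops i–j is d(i,Orwell) + d(Orwell,j) − d(i,j):
  between Maris and Ridge: 32 + 10 − 22 = 20
  between Ridge and Fern: 10 + 19 − 9 = 20
  between Fern and Upland: 19 + 15 − 18 = 16
  between Upland and Cedar: 15 + 25 − 10 = 30
  between Cedar and Maris: 25 + 32 − 21 = 36
Cheapest insertion is between Fern and Upland, adding 16.
New total = 80 + 16 = 96.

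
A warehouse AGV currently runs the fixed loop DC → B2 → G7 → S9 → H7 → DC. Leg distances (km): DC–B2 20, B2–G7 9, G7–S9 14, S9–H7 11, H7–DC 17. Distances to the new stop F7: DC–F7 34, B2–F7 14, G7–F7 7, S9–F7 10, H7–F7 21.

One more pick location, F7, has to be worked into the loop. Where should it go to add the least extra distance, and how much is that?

Adding 3 km by placing F7 on the G7–S9 leg.

Insertion cost between consecutive stops i–j is d(i,F7) + d(F7,j) − d(i,j):
  between DC and B2: 34 + 14 − 20 = 28
  between B2 and G7: 14 + 7 − 9 = 12
  between G7 and S9: 7 + 10 − 14 = 3
  between S9 and H7: 10 + 21 − 11 = 20
  between H7 and DC: 21 + 34 − 17 = 38
Cheapest insertion is between G7 and S9, adding 3.
New total = 71 + 3 = 74.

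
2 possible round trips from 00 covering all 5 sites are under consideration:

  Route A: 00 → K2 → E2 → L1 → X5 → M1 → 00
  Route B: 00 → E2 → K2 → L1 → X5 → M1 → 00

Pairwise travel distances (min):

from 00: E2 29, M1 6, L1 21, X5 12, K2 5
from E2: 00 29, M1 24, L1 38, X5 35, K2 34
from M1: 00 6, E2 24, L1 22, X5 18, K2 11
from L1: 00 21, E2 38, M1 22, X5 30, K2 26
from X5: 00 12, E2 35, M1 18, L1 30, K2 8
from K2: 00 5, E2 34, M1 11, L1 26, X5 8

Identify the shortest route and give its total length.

Shortest is Route A, total 131 min.

Route A: 5 + 34 + 38 + 30 + 18 + 6 = 131
Route B: 29 + 34 + 26 + 30 + 18 + 6 = 143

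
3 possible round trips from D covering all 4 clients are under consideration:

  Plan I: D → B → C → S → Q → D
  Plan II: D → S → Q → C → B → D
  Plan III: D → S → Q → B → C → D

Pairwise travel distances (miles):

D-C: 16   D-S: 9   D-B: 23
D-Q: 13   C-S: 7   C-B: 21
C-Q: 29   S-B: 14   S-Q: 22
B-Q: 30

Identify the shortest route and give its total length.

Plan I: 23 + 21 + 7 + 22 + 13 = 86
Plan II: 9 + 22 + 29 + 21 + 23 = 104
Plan III: 9 + 22 + 30 + 21 + 16 = 98

Shortest is Plan I, total 86 miles.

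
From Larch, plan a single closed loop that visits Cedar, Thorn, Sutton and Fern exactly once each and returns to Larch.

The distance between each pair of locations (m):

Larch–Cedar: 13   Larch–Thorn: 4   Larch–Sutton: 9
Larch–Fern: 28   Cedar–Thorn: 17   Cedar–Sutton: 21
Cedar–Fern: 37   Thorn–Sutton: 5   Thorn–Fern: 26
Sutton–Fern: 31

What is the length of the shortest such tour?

There are 12 distinct closed tours to check (reversals are equivalent).
Larch - Cedar - Thorn - Sutton - Fern - Larch: 13+17+5+31+28 = 94
Larch - Cedar - Thorn - Fern - Sutton - Larch: 13+17+26+31+9 = 96
Larch - Cedar - Sutton - Thorn - Fern - Larch: 13+21+5+26+28 = 93
Larch - Cedar - Sutton - Fern - Thorn - Larch: 13+21+31+26+4 = 95
Larch - Cedar - Fern - Thorn - Sutton - Larch: 13+37+26+5+9 = 90
Larch - Cedar - Fern - Sutton - Thorn - Larch: 13+37+31+5+4 = 90
Larch - Thorn - Cedar - Sutton - Fern - Larch: 4+17+21+31+28 = 101
Larch - Thorn - Cedar - Fern - Sutton - Larch: 4+17+37+31+9 = 98
Larch - Thorn - Sutton - Cedar - Fern - Larch: 4+5+21+37+28 = 95
Larch - Thorn - Fern - Cedar - Sutton - Larch: 4+26+37+21+9 = 97
Larch - Sutton - Cedar - Thorn - Fern - Larch: 9+21+17+26+28 = 101
Larch - Sutton - Thorn - Cedar - Fern - Larch: 9+5+17+37+28 = 96
The minimum is 90.
One optimal route: Larch → Cedar → Fern → Thorn → Sutton → Larch (or its reverse).

90 m — the shortest possible round trip.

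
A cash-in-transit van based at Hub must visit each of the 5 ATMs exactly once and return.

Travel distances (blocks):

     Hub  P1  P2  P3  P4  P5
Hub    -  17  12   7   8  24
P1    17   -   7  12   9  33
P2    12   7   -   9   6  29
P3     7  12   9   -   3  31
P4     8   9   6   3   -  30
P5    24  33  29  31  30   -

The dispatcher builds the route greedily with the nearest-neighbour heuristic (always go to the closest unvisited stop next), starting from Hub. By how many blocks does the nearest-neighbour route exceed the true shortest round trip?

Excess over optimum: 1 blocks.

Hub: P3=7, P4=8, P2=12, P1=17, P5=24 ⇒ P3
P3: P4=3, P2=9, P1=12, P5=31 ⇒ P4
P4: P2=6, P1=9, P5=30 ⇒ P2
P2: P1=7, P5=29 ⇒ P1
P1: P5=33 ⇒ P5
NN route Hub → P3 → P4 → P2 → P1 → P5 → Hub costs 80.
Optimal: Hub → P3 → P4 → P1 → P2 → P5 → Hub costs 79 (by enumerating all 60 distinct tours).
Excess = 80 − 79 = 1.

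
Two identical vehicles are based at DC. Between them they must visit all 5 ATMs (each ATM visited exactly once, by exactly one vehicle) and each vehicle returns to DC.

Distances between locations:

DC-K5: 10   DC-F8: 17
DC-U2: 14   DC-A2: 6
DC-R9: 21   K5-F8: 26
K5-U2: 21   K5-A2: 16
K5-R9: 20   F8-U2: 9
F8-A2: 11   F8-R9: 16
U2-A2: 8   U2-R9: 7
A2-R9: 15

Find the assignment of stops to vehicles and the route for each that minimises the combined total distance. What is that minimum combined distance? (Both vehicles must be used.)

Minimum combined distance: 74.

There are 2^4 − 1 = 15 ways to divide the 5 stops into two non-empty groups. For each, the best each vehicle can do is its own shortest tour through its group:
  {K5} + {F8, U2, A2, R9}: 20 + 54 = 74
  {F8} + {K5, U2, A2, R9}: 34 + 51 = 85
  {K5, F8} + {U2, A2, R9}: 53 + 42 = 95
  {U2} + {K5, F8, A2, R9}: 28 + 63 = 91
  {K5, U2} + {F8, A2, R9}: 45 + 54 = 99
  {F8, U2} + {K5, A2, R9}: 40 + 51 = 91
  … (15 splits in total)
Best: vehicle 1 DC → K5 → DC = 20; vehicle 2 DC → F8 → U2 → R9 → A2 → DC = 54; combined 74.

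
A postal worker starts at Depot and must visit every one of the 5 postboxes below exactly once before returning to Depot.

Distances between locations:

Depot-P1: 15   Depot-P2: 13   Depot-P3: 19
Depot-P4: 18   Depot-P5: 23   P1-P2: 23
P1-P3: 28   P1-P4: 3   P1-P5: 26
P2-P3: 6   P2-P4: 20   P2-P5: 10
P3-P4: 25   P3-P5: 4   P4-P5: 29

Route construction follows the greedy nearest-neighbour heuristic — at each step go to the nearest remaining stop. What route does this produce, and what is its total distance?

Total distance 70 via the nearest-neighbour route Depot → P2 → P3 → P5 → P1 → P4 → Depot.

From Depot: distances to unvisited — P2=13, P1=15, P4=18, P3=19, P5=23. Nearest is P2 (13).
From P2: distances to unvisited — P3=6, P5=10, P4=20, P1=23. Nearest is P3 (6).
From P3: distances to unvisited — P5=4, P4=25, P1=28. Nearest is P5 (4).
From P5: distances to unvisited — P1=26, P4=29. Nearest is P1 (26).
From P1: distances to unvisited — P4=3. Nearest is P4 (3).
Return P4→Depot: 18.
Total = 13 + 6 + 4 + 26 + 3 + 18 = 70.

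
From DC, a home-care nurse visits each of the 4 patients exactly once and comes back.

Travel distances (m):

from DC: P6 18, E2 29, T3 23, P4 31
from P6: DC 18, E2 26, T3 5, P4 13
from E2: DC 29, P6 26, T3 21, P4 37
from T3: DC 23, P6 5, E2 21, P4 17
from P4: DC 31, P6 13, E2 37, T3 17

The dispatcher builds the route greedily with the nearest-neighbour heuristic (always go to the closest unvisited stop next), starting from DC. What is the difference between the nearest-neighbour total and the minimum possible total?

DC: P6=18, T3=23, E2=29, P4=31 ⇒ P6
P6: T3=5, P4=13, E2=26 ⇒ T3
T3: P4=17, E2=21 ⇒ P4
P4: E2=37 ⇒ E2
NN route DC → P6 → T3 → P4 → E2 → DC costs 106.
Optimal: DC → P6 → P4 → T3 → E2 → DC costs 98 (by enumerating all 12 distinct tours).
Excess = 106 − 98 = 8.

Excess over optimum: 8 m.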